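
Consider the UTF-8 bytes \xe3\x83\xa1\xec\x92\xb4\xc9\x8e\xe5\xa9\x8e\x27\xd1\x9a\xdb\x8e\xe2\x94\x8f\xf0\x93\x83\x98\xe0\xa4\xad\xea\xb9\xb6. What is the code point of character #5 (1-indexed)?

U+0027

Offset 0: leading byte 0xE3 = 11100011 → 3-byte char #1 = E3 83 A1.
Offset 3: leading byte 0xEC = 11101100 → 3-byte char #2 = EC 92 B4.
Offset 6: leading byte 0xC9 = 11001001 → 2-byte char #3 = C9 8E.
Offset 8: leading byte 0xE5 = 11100101 → 3-byte char #4 = E5 A9 8E.
Offset 11: leading byte 0x27 = 00100111 → 1-byte char #5 = 27.
Leading byte 0x27 = 00100111 matches 0xxxxxxx → 1-byte sequence.
Byte 1: 0x27 = 00100111, payload 0100111 (7 bits).
Concatenate: 0100111 = 0x27 (7 bits → U+0027).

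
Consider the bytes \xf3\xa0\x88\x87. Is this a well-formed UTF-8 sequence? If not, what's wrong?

Leading byte 0xF3 = 11110011 → 4-byte form.
Continuation bytes 0xA0=10100000, 0x88=10001000, 0x87=10000111 all match 10xxxxxx.
Decoded value 0xE0207 is ≥ 0x10000 (shortest form) and not a surrogate.

valid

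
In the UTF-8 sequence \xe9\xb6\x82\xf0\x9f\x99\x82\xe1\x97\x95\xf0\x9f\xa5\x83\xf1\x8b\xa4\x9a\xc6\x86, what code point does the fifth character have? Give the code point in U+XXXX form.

Offset 0: leading byte 0xE9 = 11101001 → 3-byte char #1 = E9 B6 82.
Offset 3: leading byte 0xF0 = 11110000 → 4-byte char #2 = F0 9F 99 82.
Offset 7: leading byte 0xE1 = 11100001 → 3-byte char #3 = E1 97 95.
Offset 10: leading byte 0xF0 = 11110000 → 4-byte char #4 = F0 9F A5 83.
Offset 14: leading byte 0xF1 = 11110001 → 4-byte char #5 = F1 8B A4 9A.
Leading byte 0xF1 = 11110001 matches 11110xxx → 4-byte sequence.
Byte 1: 0xF1 = 11110001, payload 001 (3 bits).
Byte 2: 0x8B = 10001011 (10xxxxxx ✓), payload 001011.
Byte 3: 0xA4 = 10100100 (10xxxxxx ✓), payload 100100.
Byte 4: 0x9A = 10011010 (10xxxxxx ✓), payload 011010.
Concatenate: 001001011100100011010 = 0x4B91A (21 bits → U+4B91A).

U+4B91A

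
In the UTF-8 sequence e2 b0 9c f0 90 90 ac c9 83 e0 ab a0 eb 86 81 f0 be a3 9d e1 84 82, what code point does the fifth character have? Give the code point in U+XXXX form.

U+B181

Offset 0: leading byte 0xE2 = 11100010 → 3-byte char #1 = E2 B0 9C.
Offset 3: leading byte 0xF0 = 11110000 → 4-byte char #2 = F0 90 90 AC.
Offset 7: leading byte 0xC9 = 11001001 → 2-byte char #3 = C9 83.
Offset 9: leading byte 0xE0 = 11100000 → 3-byte char #4 = E0 AB A0.
Offset 12: leading byte 0xEB = 11101011 → 3-byte char #5 = EB 86 81.
Leading byte 0xEB = 11101011 matches 1110xxxx → 3-byte sequence.
Byte 1: 0xEB = 11101011, payload 1011 (4 bits).
Byte 2: 0x86 = 10000110 (10xxxxxx ✓), payload 000110.
Byte 3: 0x81 = 10000001 (10xxxxxx ✓), payload 000001.
Concatenate: 1011000110000001 = 0xB181 (16 bits → U+B181).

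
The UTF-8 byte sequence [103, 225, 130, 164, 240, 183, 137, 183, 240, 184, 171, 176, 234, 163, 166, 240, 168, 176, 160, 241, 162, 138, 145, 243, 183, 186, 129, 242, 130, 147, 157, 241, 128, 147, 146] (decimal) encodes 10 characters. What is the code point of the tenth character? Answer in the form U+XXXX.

Offset 0: leading byte 0x67 = 01100111 → 1-byte char #1 = 67.
Offset 1: leading byte 0xE1 = 11100001 → 3-byte char #2 = E1 82 A4.
Offset 4: leading byte 0xF0 = 11110000 → 4-byte char #3 = F0 B7 89 B7.
Offset 8: leading byte 0xF0 = 11110000 → 4-byte char #4 = F0 B8 AB B0.
Offset 12: leading byte 0xEA = 11101010 → 3-byte char #5 = EA A3 A6.
Offset 15: leading byte 0xF0 = 11110000 → 4-byte char #6 = F0 A8 B0 A0.
Offset 19: leading byte 0xF1 = 11110001 → 4-byte char #7 = F1 A2 8A 91.
Offset 23: leading byte 0xF3 = 11110011 → 4-byte char #8 = F3 B7 BA 81.
Offset 27: leading byte 0xF2 = 11110010 → 4-byte char #9 = F2 82 93 9D.
Offset 31: leading byte 0xF1 = 11110001 → 4-byte char #10 = F1 80 93 92.
Leading byte 0xF1 = 11110001 matches 11110xxx → 4-byte sequence.
Byte 1: 0xF1 = 11110001, payload 001 (3 bits).
Byte 2: 0x80 = 10000000 (10xxxxxx ✓), payload 000000.
Byte 3: 0x93 = 10010011 (10xxxxxx ✓), payload 010011.
Byte 4: 0x92 = 10010010 (10xxxxxx ✓), payload 010010.
Concatenate: 001000000010011010010 = 0x404D2 (21 bits → U+404D2).

U+404D2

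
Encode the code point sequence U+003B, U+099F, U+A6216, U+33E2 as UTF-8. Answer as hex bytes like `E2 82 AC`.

U+003B: 1-byte form → 3B.
U+099F: 3-byte form → E0 A6 9F.
U+A6216: 4-byte form → F2 A6 88 96.
U+33E2: 3-byte form → E3 8F A2.
Concatenated (11 bytes): 3B E0 A6 9F F2 A6 88 96 E3 8F A2.

3B E0 A6 9F F2 A6 88 96 E3 8F A2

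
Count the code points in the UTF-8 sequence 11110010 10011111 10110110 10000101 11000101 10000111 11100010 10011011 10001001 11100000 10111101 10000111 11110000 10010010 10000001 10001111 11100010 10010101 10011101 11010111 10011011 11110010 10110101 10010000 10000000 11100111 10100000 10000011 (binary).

Byte at offset 0: 0xF2 = 11110010 → 4-byte char (#1). Advance 4.
Byte at offset 4: 0xC5 = 11000101 → 2-byte char (#2). Advance 2.
Byte at offset 6: 0xE2 = 11100010 → 3-byte char (#3). Advance 3.
Byte at offset 9: 0xE0 = 11100000 → 3-byte char (#4). Advance 3.
Byte at offset 12: 0xF0 = 11110000 → 4-byte char (#5). Advance 4.
Byte at offset 16: 0xE2 = 11100010 → 3-byte char (#6). Advance 3.
Byte at offset 19: 0xD7 = 11010111 → 2-byte char (#7). Advance 2.
Byte at offset 21: 0xF2 = 11110010 → 4-byte char (#8). Advance 4.
Byte at offset 25: 0xE7 = 11100111 → 3-byte char (#9). Advance 3.
Reached end at offset 28 after 9 code points.

9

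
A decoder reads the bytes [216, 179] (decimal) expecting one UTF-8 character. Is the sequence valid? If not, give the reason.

valid

Leading byte 0xD8 = 11011000 → 2-byte form.
Continuation bytes 0xB3=10110011 all match 10xxxxxx.
Decoded value 0x633 is ≥ 0x80 (shortest form) and not a surrogate.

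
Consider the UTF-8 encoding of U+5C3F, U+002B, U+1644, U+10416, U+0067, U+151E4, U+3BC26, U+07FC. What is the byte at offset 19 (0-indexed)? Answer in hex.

0xA6

U+5C3F → 3-byte form E5 B0 BF at offsets 0–2.
U+002B → 1-byte form 2B at offsets 3–3.
U+1644 → 3-byte form E1 99 84 at offsets 4–6.
U+10416 → 4-byte form F0 90 90 96 at offsets 7–10.
U+0067 → 1-byte form 67 at offsets 11–11.
U+151E4 → 4-byte form F0 95 87 A4 at offsets 12–15.
U+3BC26 → 4-byte form F0 BB B0 A6 at offsets 16–19.
Offset 19 falls in char 7's range; it's byte 4 of F0 BB B0 A6 = 0xA6.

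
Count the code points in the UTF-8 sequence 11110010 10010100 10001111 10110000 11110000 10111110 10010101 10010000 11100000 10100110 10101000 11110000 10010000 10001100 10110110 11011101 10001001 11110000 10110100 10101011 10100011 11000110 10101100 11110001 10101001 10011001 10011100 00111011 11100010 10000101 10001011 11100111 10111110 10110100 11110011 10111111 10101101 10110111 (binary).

Byte at offset 0: 0xF2 = 11110010 → 4-byte char (#1). Advance 4.
Byte at offset 4: 0xF0 = 11110000 → 4-byte char (#2). Advance 4.
Byte at offset 8: 0xE0 = 11100000 → 3-byte char (#3). Advance 3.
Byte at offset 11: 0xF0 = 11110000 → 4-byte char (#4). Advance 4.
Byte at offset 15: 0xDD = 11011101 → 2-byte char (#5). Advance 2.
Byte at offset 17: 0xF0 = 11110000 → 4-byte char (#6). Advance 4.
Byte at offset 21: 0xC6 = 11000110 → 2-byte char (#7). Advance 2.
Byte at offset 23: 0xF1 = 11110001 → 4-byte char (#8). Advance 4.
Byte at offset 27: 0x3B = 00111011 → 1-byte char (#9). Advance 1.
Byte at offset 28: 0xE2 = 11100010 → 3-byte char (#10). Advance 3.
Byte at offset 31: 0xE7 = 11100111 → 3-byte char (#11). Advance 3.
Byte at offset 34: 0xF3 = 11110011 → 4-byte char (#12). Advance 4.
Reached end at offset 38 after 12 code points.

12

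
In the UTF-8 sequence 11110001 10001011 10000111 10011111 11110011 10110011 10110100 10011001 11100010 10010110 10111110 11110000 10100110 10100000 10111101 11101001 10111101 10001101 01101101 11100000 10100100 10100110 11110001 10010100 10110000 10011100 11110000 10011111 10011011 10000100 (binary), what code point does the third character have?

Offset 0: leading byte 0xF1 = 11110001 → 4-byte char #1 = F1 8B 87 9F.
Offset 4: leading byte 0xF3 = 11110011 → 4-byte char #2 = F3 B3 B4 99.
Offset 8: leading byte 0xE2 = 11100010 → 3-byte char #3 = E2 96 BE.
Leading byte 0xE2 = 11100010 matches 1110xxxx → 3-byte sequence.
Byte 1: 0xE2 = 11100010, payload 0010 (4 bits).
Byte 2: 0x96 = 10010110 (10xxxxxx ✓), payload 010110.
Byte 3: 0xBE = 10111110 (10xxxxxx ✓), payload 111110.
Concatenate: 0010010110111110 = 0x25BE (16 bits → U+25BE).

U+25BE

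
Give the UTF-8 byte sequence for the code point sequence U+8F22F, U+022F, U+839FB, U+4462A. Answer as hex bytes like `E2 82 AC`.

U+8F22F: 4-byte form → F2 8F 88 AF.
U+022F: 2-byte form → C8 AF.
U+839FB: 4-byte form → F2 83 A7 BB.
U+4462A: 4-byte form → F1 84 98 AA.
Concatenated (14 bytes): F2 8F 88 AF C8 AF F2 83 A7 BB F1 84 98 AA.

F2 8F 88 AF C8 AF F2 83 A7 BB F1 84 98 AA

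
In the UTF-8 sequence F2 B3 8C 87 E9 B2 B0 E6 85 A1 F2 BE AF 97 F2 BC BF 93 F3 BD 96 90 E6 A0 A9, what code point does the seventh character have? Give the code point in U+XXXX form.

Offset 0: leading byte 0xF2 = 11110010 → 4-byte char #1 = F2 B3 8C 87.
Offset 4: leading byte 0xE9 = 11101001 → 3-byte char #2 = E9 B2 B0.
Offset 7: leading byte 0xE6 = 11100110 → 3-byte char #3 = E6 85 A1.
Offset 10: leading byte 0xF2 = 11110010 → 4-byte char #4 = F2 BE AF 97.
Offset 14: leading byte 0xF2 = 11110010 → 4-byte char #5 = F2 BC BF 93.
Offset 18: leading byte 0xF3 = 11110011 → 4-byte char #6 = F3 BD 96 90.
Offset 22: leading byte 0xE6 = 11100110 → 3-byte char #7 = E6 A0 A9.
Leading byte 0xE6 = 11100110 matches 1110xxxx → 3-byte sequence.
Byte 1: 0xE6 = 11100110, payload 0110 (4 bits).
Byte 2: 0xA0 = 10100000 (10xxxxxx ✓), payload 100000.
Byte 3: 0xA9 = 10101001 (10xxxxxx ✓), payload 101001.
Concatenate: 0110100000101001 = 0x6829 (16 bits → U+6829).

U+6829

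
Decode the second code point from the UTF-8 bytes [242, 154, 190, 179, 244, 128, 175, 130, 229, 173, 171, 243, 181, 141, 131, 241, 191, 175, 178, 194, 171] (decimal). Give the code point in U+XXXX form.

U+100BC2

Offset 0: leading byte 0xF2 = 11110010 → 4-byte char #1 = F2 9A BE B3.
Offset 4: leading byte 0xF4 = 11110100 → 4-byte char #2 = F4 80 AF 82.
Leading byte 0xF4 = 11110100 matches 11110xxx → 4-byte sequence.
Byte 1: 0xF4 = 11110100, payload 100 (3 bits).
Byte 2: 0x80 = 10000000 (10xxxxxx ✓), payload 000000.
Byte 3: 0xAF = 10101111 (10xxxxxx ✓), payload 101111.
Byte 4: 0x82 = 10000010 (10xxxxxx ✓), payload 000010.
Concatenate: 100000000101111000010 = 0x100BC2 (21 bits → U+100BC2).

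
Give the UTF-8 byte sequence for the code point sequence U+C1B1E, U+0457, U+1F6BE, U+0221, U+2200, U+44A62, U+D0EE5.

F3 81 AC 9E D1 97 F0 9F 9A BE C8 A1 E2 88 80 F1 84 A9 A2 F3 90 BB A5

U+C1B1E: 4-byte form → F3 81 AC 9E.
U+0457: 2-byte form → D1 97.
U+1F6BE: 4-byte form → F0 9F 9A BE.
U+0221: 2-byte form → C8 A1.
U+2200: 3-byte form → E2 88 80.
U+44A62: 4-byte form → F1 84 A9 A2.
U+D0EE5: 4-byte form → F3 90 BB A5.
Concatenated (23 bytes): F3 81 AC 9E D1 97 F0 9F 9A BE C8 A1 E2 88 80 F1 84 A9 A2 F3 90 BB A5.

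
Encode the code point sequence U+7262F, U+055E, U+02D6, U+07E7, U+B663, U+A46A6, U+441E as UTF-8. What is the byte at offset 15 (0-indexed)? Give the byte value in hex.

U+7262F → 4-byte form F1 B2 98 AF at offsets 0–3.
U+055E → 2-byte form D5 9E at offsets 4–5.
U+02D6 → 2-byte form CB 96 at offsets 6–7.
U+07E7 → 2-byte form DF A7 at offsets 8–9.
U+B663 → 3-byte form EB 99 A3 at offsets 10–12.
U+A46A6 → 4-byte form F2 A4 9A A6 at offsets 13–16.
Offset 15 falls in char 6's range; it's byte 3 of F2 A4 9A A6 = 0x9A.

0x9A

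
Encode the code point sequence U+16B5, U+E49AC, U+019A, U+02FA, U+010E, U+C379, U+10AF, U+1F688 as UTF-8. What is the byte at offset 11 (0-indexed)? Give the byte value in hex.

0xC4

U+16B5 → 3-byte form E1 9A B5 at offsets 0–2.
U+E49AC → 4-byte form F3 A4 A6 AC at offsets 3–6.
U+019A → 2-byte form C6 9A at offsets 7–8.
U+02FA → 2-byte form CB BA at offsets 9–10.
U+010E → 2-byte form C4 8E at offsets 11–12.
Offset 11 falls in char 5's range; it's byte 1 of C4 8E = 0xC4.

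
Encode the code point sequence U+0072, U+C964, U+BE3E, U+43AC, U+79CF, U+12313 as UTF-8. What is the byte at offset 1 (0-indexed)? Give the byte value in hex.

0xEC

U+0072 → 1-byte form 72 at offsets 0–0.
U+C964 → 3-byte form EC A5 A4 at offsets 1–3.
Offset 1 falls in char 2's range; it's byte 1 of EC A5 A4 = 0xEC.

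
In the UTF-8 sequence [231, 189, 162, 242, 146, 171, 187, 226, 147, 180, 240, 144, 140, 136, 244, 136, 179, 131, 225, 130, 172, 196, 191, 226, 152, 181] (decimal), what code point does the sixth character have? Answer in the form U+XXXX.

Offset 0: leading byte 0xE7 = 11100111 → 3-byte char #1 = E7 BD A2.
Offset 3: leading byte 0xF2 = 11110010 → 4-byte char #2 = F2 92 AB BB.
Offset 7: leading byte 0xE2 = 11100010 → 3-byte char #3 = E2 93 B4.
Offset 10: leading byte 0xF0 = 11110000 → 4-byte char #4 = F0 90 8C 88.
Offset 14: leading byte 0xF4 = 11110100 → 4-byte char #5 = F4 88 B3 83.
Offset 18: leading byte 0xE1 = 11100001 → 3-byte char #6 = E1 82 AC.
Leading byte 0xE1 = 11100001 matches 1110xxxx → 3-byte sequence.
Byte 1: 0xE1 = 11100001, payload 0001 (4 bits).
Byte 2: 0x82 = 10000010 (10xxxxxx ✓), payload 000010.
Byte 3: 0xAC = 10101100 (10xxxxxx ✓), payload 101100.
Concatenate: 0001000010101100 = 0x10AC (16 bits → U+10AC).

U+10AC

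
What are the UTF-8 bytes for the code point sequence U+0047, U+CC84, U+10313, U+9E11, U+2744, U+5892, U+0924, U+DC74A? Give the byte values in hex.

U+0047: 1-byte form → 47.
U+CC84: 3-byte form → EC B2 84.
U+10313: 4-byte form → F0 90 8C 93.
U+9E11: 3-byte form → E9 B8 91.
U+2744: 3-byte form → E2 9D 84.
U+5892: 3-byte form → E5 A2 92.
U+0924: 3-byte form → E0 A4 A4.
U+DC74A: 4-byte form → F3 9C 9D 8A.
Concatenated (24 bytes): 47 EC B2 84 F0 90 8C 93 E9 B8 91 E2 9D 84 E5 A2 92 E0 A4 A4 F3 9C 9D 8A.

47 EC B2 84 F0 90 8C 93 E9 B8 91 E2 9D 84 E5 A2 92 E0 A4 A4 F3 9C 9D 8A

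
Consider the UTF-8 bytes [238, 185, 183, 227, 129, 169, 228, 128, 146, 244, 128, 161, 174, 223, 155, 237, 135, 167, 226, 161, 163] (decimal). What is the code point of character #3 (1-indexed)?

U+4012

Offset 0: leading byte 0xEE = 11101110 → 3-byte char #1 = EE B9 B7.
Offset 3: leading byte 0xE3 = 11100011 → 3-byte char #2 = E3 81 A9.
Offset 6: leading byte 0xE4 = 11100100 → 3-byte char #3 = E4 80 92.
Leading byte 0xE4 = 11100100 matches 1110xxxx → 3-byte sequence.
Byte 1: 0xE4 = 11100100, payload 0100 (4 bits).
Byte 2: 0x80 = 10000000 (10xxxxxx ✓), payload 000000.
Byte 3: 0x92 = 10010010 (10xxxxxx ✓), payload 010010.
Concatenate: 0100000000010010 = 0x4012 (16 bits → U+4012).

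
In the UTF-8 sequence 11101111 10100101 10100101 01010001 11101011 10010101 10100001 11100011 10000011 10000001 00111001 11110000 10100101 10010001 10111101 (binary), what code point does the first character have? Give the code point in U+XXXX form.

Offset 0: leading byte 0xEF = 11101111 → 3-byte char #1 = EF A5 A5.
Leading byte 0xEF = 11101111 matches 1110xxxx → 3-byte sequence.
Byte 1: 0xEF = 11101111, payload 1111 (4 bits).
Byte 2: 0xA5 = 10100101 (10xxxxxx ✓), payload 100101.
Byte 3: 0xA5 = 10100101 (10xxxxxx ✓), payload 100101.
Concatenate: 1111100101100101 = 0xF965 (16 bits → U+F965).

U+F965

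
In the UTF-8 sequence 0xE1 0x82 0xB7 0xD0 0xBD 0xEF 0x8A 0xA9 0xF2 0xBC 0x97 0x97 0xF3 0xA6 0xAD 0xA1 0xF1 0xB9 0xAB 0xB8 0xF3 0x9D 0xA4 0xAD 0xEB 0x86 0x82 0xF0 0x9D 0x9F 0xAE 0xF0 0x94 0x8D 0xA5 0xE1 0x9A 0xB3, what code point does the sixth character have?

U+79AF8

Offset 0: leading byte 0xE1 = 11100001 → 3-byte char #1 = E1 82 B7.
Offset 3: leading byte 0xD0 = 11010000 → 2-byte char #2 = D0 BD.
Offset 5: leading byte 0xEF = 11101111 → 3-byte char #3 = EF 8A A9.
Offset 8: leading byte 0xF2 = 11110010 → 4-byte char #4 = F2 BC 97 97.
Offset 12: leading byte 0xF3 = 11110011 → 4-byte char #5 = F3 A6 AD A1.
Offset 16: leading byte 0xF1 = 11110001 → 4-byte char #6 = F1 B9 AB B8.
Leading byte 0xF1 = 11110001 matches 11110xxx → 4-byte sequence.
Byte 1: 0xF1 = 11110001, payload 001 (3 bits).
Byte 2: 0xB9 = 10111001 (10xxxxxx ✓), payload 111001.
Byte 3: 0xAB = 10101011 (10xxxxxx ✓), payload 101011.
Byte 4: 0xB8 = 10111000 (10xxxxxx ✓), payload 111000.
Concatenate: 001111001101011111000 = 0x79AF8 (21 bits → U+79AF8).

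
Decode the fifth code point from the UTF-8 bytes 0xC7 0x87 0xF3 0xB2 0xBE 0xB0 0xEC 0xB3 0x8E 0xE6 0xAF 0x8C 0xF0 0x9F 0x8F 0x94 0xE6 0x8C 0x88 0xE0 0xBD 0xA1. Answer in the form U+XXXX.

Offset 0: leading byte 0xC7 = 11000111 → 2-byte char #1 = C7 87.
Offset 2: leading byte 0xF3 = 11110011 → 4-byte char #2 = F3 B2 BE B0.
Offset 6: leading byte 0xEC = 11101100 → 3-byte char #3 = EC B3 8E.
Offset 9: leading byte 0xE6 = 11100110 → 3-byte char #4 = E6 AF 8C.
Offset 12: leading byte 0xF0 = 11110000 → 4-byte char #5 = F0 9F 8F 94.
Leading byte 0xF0 = 11110000 matches 11110xxx → 4-byte sequence.
Byte 1: 0xF0 = 11110000, payload 000 (3 bits).
Byte 2: 0x9F = 10011111 (10xxxxxx ✓), payload 011111.
Byte 3: 0x8F = 10001111 (10xxxxxx ✓), payload 001111.
Byte 4: 0x94 = 10010100 (10xxxxxx ✓), payload 010100.
Concatenate: 000011111001111010100 = 0x1F3D4 (21 bits → U+1F3D4).

U+1F3D4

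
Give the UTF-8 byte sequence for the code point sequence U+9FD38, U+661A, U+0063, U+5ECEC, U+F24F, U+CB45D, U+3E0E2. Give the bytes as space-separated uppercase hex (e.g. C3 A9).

U+9FD38: 4-byte form → F2 9F B4 B8.
U+661A: 3-byte form → E6 98 9A.
U+0063: 1-byte form → 63.
U+5ECEC: 4-byte form → F1 9E B3 AC.
U+F24F: 3-byte form → EF 89 8F.
U+CB45D: 4-byte form → F3 8B 91 9D.
U+3E0E2: 4-byte form → F0 BE 83 A2.
Concatenated (23 bytes): F2 9F B4 B8 E6 98 9A 63 F1 9E B3 AC EF 89 8F F3 8B 91 9D F0 BE 83 A2.

F2 9F B4 B8 E6 98 9A 63 F1 9E B3 AC EF 89 8F F3 8B 91 9D F0 BE 83 A2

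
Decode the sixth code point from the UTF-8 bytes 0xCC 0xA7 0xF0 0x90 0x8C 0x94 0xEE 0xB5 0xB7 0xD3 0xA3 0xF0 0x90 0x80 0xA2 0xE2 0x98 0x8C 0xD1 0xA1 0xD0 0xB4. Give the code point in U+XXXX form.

U+260C

Offset 0: leading byte 0xCC = 11001100 → 2-byte char #1 = CC A7.
Offset 2: leading byte 0xF0 = 11110000 → 4-byte char #2 = F0 90 8C 94.
Offset 6: leading byte 0xEE = 11101110 → 3-byte char #3 = EE B5 B7.
Offset 9: leading byte 0xD3 = 11010011 → 2-byte char #4 = D3 A3.
Offset 11: leading byte 0xF0 = 11110000 → 4-byte char #5 = F0 90 80 A2.
Offset 15: leading byte 0xE2 = 11100010 → 3-byte char #6 = E2 98 8C.
Leading byte 0xE2 = 11100010 matches 1110xxxx → 3-byte sequence.
Byte 1: 0xE2 = 11100010, payload 0010 (4 bits).
Byte 2: 0x98 = 10011000 (10xxxxxx ✓), payload 011000.
Byte 3: 0x8C = 10001100 (10xxxxxx ✓), payload 001100.
Concatenate: 0010011000001100 = 0x260C (16 bits → U+260C).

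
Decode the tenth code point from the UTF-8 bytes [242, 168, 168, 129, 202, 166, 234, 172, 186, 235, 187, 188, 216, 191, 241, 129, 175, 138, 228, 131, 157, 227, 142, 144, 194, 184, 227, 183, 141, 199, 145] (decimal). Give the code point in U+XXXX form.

U+3DCD

Offset 0: leading byte 0xF2 = 11110010 → 4-byte char #1 = F2 A8 A8 81.
Offset 4: leading byte 0xCA = 11001010 → 2-byte char #2 = CA A6.
Offset 6: leading byte 0xEA = 11101010 → 3-byte char #3 = EA AC BA.
Offset 9: leading byte 0xEB = 11101011 → 3-byte char #4 = EB BB BC.
Offset 12: leading byte 0xD8 = 11011000 → 2-byte char #5 = D8 BF.
Offset 14: leading byte 0xF1 = 11110001 → 4-byte char #6 = F1 81 AF 8A.
Offset 18: leading byte 0xE4 = 11100100 → 3-byte char #7 = E4 83 9D.
Offset 21: leading byte 0xE3 = 11100011 → 3-byte char #8 = E3 8E 90.
Offset 24: leading byte 0xC2 = 11000010 → 2-byte char #9 = C2 B8.
Offset 26: leading byte 0xE3 = 11100011 → 3-byte char #10 = E3 B7 8D.
Leading byte 0xE3 = 11100011 matches 1110xxxx → 3-byte sequence.
Byte 1: 0xE3 = 11100011, payload 0011 (4 bits).
Byte 2: 0xB7 = 10110111 (10xxxxxx ✓), payload 110111.
Byte 3: 0x8D = 10001101 (10xxxxxx ✓), payload 001101.
Concatenate: 0011110111001101 = 0x3DCD (16 bits → U+3DCD).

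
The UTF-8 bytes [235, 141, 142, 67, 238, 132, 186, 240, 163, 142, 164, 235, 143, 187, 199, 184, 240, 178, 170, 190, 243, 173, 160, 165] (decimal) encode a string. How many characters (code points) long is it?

8

Byte at offset 0: 0xEB = 11101011 → 3-byte char (#1). Advance 3.
Byte at offset 3: 0x43 = 01000011 → 1-byte char (#2). Advance 1.
Byte at offset 4: 0xEE = 11101110 → 3-byte char (#3). Advance 3.
Byte at offset 7: 0xF0 = 11110000 → 4-byte char (#4). Advance 4.
Byte at offset 11: 0xEB = 11101011 → 3-byte char (#5). Advance 3.
Byte at offset 14: 0xC7 = 11000111 → 2-byte char (#6). Advance 2.
Byte at offset 16: 0xF0 = 11110000 → 4-byte char (#7). Advance 4.
Byte at offset 20: 0xF3 = 11110011 → 4-byte char (#8). Advance 4.
Reached end at offset 24 after 8 code points.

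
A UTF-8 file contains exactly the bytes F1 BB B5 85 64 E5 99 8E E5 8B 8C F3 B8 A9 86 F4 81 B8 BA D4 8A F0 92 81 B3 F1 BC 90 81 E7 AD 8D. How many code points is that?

10

Byte at offset 0: 0xF1 = 11110001 → 4-byte char (#1). Advance 4.
Byte at offset 4: 0x64 = 01100100 → 1-byte char (#2). Advance 1.
Byte at offset 5: 0xE5 = 11100101 → 3-byte char (#3). Advance 3.
Byte at offset 8: 0xE5 = 11100101 → 3-byte char (#4). Advance 3.
Byte at offset 11: 0xF3 = 11110011 → 4-byte char (#5). Advance 4.
Byte at offset 15: 0xF4 = 11110100 → 4-byte char (#6). Advance 4.
Byte at offset 19: 0xD4 = 11010100 → 2-byte char (#7). Advance 2.
Byte at offset 21: 0xF0 = 11110000 → 4-byte char (#8). Advance 4.
Byte at offset 25: 0xF1 = 11110001 → 4-byte char (#9). Advance 4.
Byte at offset 29: 0xE7 = 11100111 → 3-byte char (#10). Advance 3.
Reached end at offset 32 after 10 code points.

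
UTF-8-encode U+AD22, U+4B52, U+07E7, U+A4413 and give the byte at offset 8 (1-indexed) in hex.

0xA7

1-indexed offset 8 is 0-indexed offset 7.
U+AD22 → 3-byte form EA B4 A2 at offsets 0–2.
U+4B52 → 3-byte form E4 AD 92 at offsets 3–5.
U+07E7 → 2-byte form DF A7 at offsets 6–7.
Offset 7 falls in char 3's range; it's byte 2 of DF A7 = 0xA7.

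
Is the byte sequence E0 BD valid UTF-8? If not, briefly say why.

Leading byte 0xE0 = 11100000 → 3-byte form, but only 2 bytes are present.

invalid (sequence truncated)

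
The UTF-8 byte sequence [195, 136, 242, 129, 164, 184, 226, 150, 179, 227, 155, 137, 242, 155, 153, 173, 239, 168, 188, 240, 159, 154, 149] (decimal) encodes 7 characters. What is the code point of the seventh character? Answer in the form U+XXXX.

U+1F695

Offset 0: leading byte 0xC3 = 11000011 → 2-byte char #1 = C3 88.
Offset 2: leading byte 0xF2 = 11110010 → 4-byte char #2 = F2 81 A4 B8.
Offset 6: leading byte 0xE2 = 11100010 → 3-byte char #3 = E2 96 B3.
Offset 9: leading byte 0xE3 = 11100011 → 3-byte char #4 = E3 9B 89.
Offset 12: leading byte 0xF2 = 11110010 → 4-byte char #5 = F2 9B 99 AD.
Offset 16: leading byte 0xEF = 11101111 → 3-byte char #6 = EF A8 BC.
Offset 19: leading byte 0xF0 = 11110000 → 4-byte char #7 = F0 9F 9A 95.
Leading byte 0xF0 = 11110000 matches 11110xxx → 4-byte sequence.
Byte 1: 0xF0 = 11110000, payload 000 (3 bits).
Byte 2: 0x9F = 10011111 (10xxxxxx ✓), payload 011111.
Byte 3: 0x9A = 10011010 (10xxxxxx ✓), payload 011010.
Byte 4: 0x95 = 10010101 (10xxxxxx ✓), payload 010101.
Concatenate: 000011111011010010101 = 0x1F695 (21 bits → U+1F695).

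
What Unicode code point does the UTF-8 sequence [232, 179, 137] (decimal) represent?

Leading byte 0xE8 = 11101000 matches 1110xxxx → 3-byte sequence.
Byte 1: 0xE8 = 11101000, payload 1000 (4 bits).
Byte 2: 0xB3 = 10110011 (10xxxxxx ✓), payload 110011.
Byte 3: 0x89 = 10001001 (10xxxxxx ✓), payload 001001.
Concatenate: 1000110011001001 = 0x8CC9 (16 bits → U+8CC9).

U+8CC9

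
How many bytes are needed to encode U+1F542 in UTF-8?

4

U+1F542 = 0x1F542. UTF-8 uses 1 byte below 0x80, 2 below 0x800, 3 below 0x10000, 4 up to 0x10FFFF. 0x1F542 is in U+10000–U+10FFFF → 4 bytes.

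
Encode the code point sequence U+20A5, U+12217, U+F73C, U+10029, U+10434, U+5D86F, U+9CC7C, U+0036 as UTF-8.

U+20A5: 3-byte form → E2 82 A5.
U+12217: 4-byte form → F0 92 88 97.
U+F73C: 3-byte form → EF 9C BC.
U+10029: 4-byte form → F0 90 80 A9.
U+10434: 4-byte form → F0 90 90 B4.
U+5D86F: 4-byte form → F1 9D A1 AF.
U+9CC7C: 4-byte form → F2 9C B1 BC.
U+0036: 1-byte form → 36.
Concatenated (27 bytes): E2 82 A5 F0 92 88 97 EF 9C BC F0 90 80 A9 F0 90 90 B4 F1 9D A1 AF F2 9C B1 BC 36.

E2 82 A5 F0 92 88 97 EF 9C BC F0 90 80 A9 F0 90 90 B4 F1 9D A1 AF F2 9C B1 BC 36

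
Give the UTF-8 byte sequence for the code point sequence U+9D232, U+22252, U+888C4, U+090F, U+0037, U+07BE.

U+9D232: 4-byte form → F2 9D 88 B2.
U+22252: 4-byte form → F0 A2 89 92.
U+888C4: 4-byte form → F2 88 A3 84.
U+090F: 3-byte form → E0 A4 8F.
U+0037: 1-byte form → 37.
U+07BE: 2-byte form → DE BE.
Concatenated (18 bytes): F2 9D 88 B2 F0 A2 89 92 F2 88 A3 84 E0 A4 8F 37 DE BE.

F2 9D 88 B2 F0 A2 89 92 F2 88 A3 84 E0 A4 8F 37 DE BE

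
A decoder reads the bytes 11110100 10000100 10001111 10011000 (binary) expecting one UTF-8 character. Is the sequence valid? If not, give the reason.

valid

Leading byte 0xF4 = 11110100 → 4-byte form.
Continuation bytes 0x84=10000100, 0x8F=10001111, 0x98=10011000 all match 10xxxxxx.
Decoded value 0x1043D8 is ≥ 0x10000 (shortest form) and not a surrogate.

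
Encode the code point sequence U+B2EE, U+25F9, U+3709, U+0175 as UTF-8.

U+B2EE: 3-byte form → EB 8B AE.
U+25F9: 3-byte form → E2 97 B9.
U+3709: 3-byte form → E3 9C 89.
U+0175: 2-byte form → C5 B5.
Concatenated (11 bytes): EB 8B AE E2 97 B9 E3 9C 89 C5 B5.

EB 8B AE E2 97 B9 E3 9C 89 C5 B5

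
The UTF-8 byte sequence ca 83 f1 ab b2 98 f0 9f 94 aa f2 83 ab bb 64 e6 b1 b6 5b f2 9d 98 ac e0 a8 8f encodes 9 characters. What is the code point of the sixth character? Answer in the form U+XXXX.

Offset 0: leading byte 0xCA = 11001010 → 2-byte char #1 = CA 83.
Offset 2: leading byte 0xF1 = 11110001 → 4-byte char #2 = F1 AB B2 98.
Offset 6: leading byte 0xF0 = 11110000 → 4-byte char #3 = F0 9F 94 AA.
Offset 10: leading byte 0xF2 = 11110010 → 4-byte char #4 = F2 83 AB BB.
Offset 14: leading byte 0x64 = 01100100 → 1-byte char #5 = 64.
Offset 15: leading byte 0xE6 = 11100110 → 3-byte char #6 = E6 B1 B6.
Leading byte 0xE6 = 11100110 matches 1110xxxx → 3-byte sequence.
Byte 1: 0xE6 = 11100110, payload 0110 (4 bits).
Byte 2: 0xB1 = 10110001 (10xxxxxx ✓), payload 110001.
Byte 3: 0xB6 = 10110110 (10xxxxxx ✓), payload 110110.
Concatenate: 0110110001110110 = 0x6C76 (16 bits → U+6C76).

U+6C76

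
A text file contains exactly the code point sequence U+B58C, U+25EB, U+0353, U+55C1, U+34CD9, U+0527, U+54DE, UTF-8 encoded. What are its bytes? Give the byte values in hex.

U+B58C: 3-byte form → EB 96 8C.
U+25EB: 3-byte form → E2 97 AB.
U+0353: 2-byte form → CD 93.
U+55C1: 3-byte form → E5 97 81.
U+34CD9: 4-byte form → F0 B4 B3 99.
U+0527: 2-byte form → D4 A7.
U+54DE: 3-byte form → E5 93 9E.
Concatenated (20 bytes): EB 96 8C E2 97 AB CD 93 E5 97 81 F0 B4 B3 99 D4 A7 E5 93 9E.

EB 96 8C E2 97 AB CD 93 E5 97 81 F0 B4 B3 99 D4 A7 E5 93 9E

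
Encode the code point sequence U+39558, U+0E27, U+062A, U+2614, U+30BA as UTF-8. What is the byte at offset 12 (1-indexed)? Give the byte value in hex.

0x94

1-indexed offset 12 is 0-indexed offset 11.
U+39558 → 4-byte form F0 B9 95 98 at offsets 0–3.
U+0E27 → 3-byte form E0 B8 A7 at offsets 4–6.
U+062A → 2-byte form D8 AA at offsets 7–8.
U+2614 → 3-byte form E2 98 94 at offsets 9–11.
Offset 11 falls in char 4's range; it's byte 3 of E2 98 94 = 0x94.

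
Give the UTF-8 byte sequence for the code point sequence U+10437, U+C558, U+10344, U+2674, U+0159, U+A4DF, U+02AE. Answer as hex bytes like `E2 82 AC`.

F0 90 90 B7 EC 95 98 F0 90 8D 84 E2 99 B4 C5 99 EA 93 9F CA AE

U+10437: 4-byte form → F0 90 90 B7.
U+C558: 3-byte form → EC 95 98.
U+10344: 4-byte form → F0 90 8D 84.
U+2674: 3-byte form → E2 99 B4.
U+0159: 2-byte form → C5 99.
U+A4DF: 3-byte form → EA 93 9F.
U+02AE: 2-byte form → CA AE.
Concatenated (21 bytes): F0 90 90 B7 EC 95 98 F0 90 8D 84 E2 99 B4 C5 99 EA 93 9F CA AE.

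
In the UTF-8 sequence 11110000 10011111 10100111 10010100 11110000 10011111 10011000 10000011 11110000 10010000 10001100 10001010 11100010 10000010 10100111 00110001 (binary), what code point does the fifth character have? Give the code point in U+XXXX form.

Offset 0: leading byte 0xF0 = 11110000 → 4-byte char #1 = F0 9F A7 94.
Offset 4: leading byte 0xF0 = 11110000 → 4-byte char #2 = F0 9F 98 83.
Offset 8: leading byte 0xF0 = 11110000 → 4-byte char #3 = F0 90 8C 8A.
Offset 12: leading byte 0xE2 = 11100010 → 3-byte char #4 = E2 82 A7.
Offset 15: leading byte 0x31 = 00110001 → 1-byte char #5 = 31.
Leading byte 0x31 = 00110001 matches 0xxxxxxx → 1-byte sequence.
Byte 1: 0x31 = 00110001, payload 0110001 (7 bits).
Concatenate: 0110001 = 0x31 (7 bits → U+0031).

U+0031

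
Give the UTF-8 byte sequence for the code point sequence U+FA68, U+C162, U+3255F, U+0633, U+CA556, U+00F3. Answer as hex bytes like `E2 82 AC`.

EF A9 A8 EC 85 A2 F0 B2 95 9F D8 B3 F3 8A 95 96 C3 B3

U+FA68: 3-byte form → EF A9 A8.
U+C162: 3-byte form → EC 85 A2.
U+3255F: 4-byte form → F0 B2 95 9F.
U+0633: 2-byte form → D8 B3.
U+CA556: 4-byte form → F3 8A 95 96.
U+00F3: 2-byte form → C3 B3.
Concatenated (18 bytes): EF A9 A8 EC 85 A2 F0 B2 95 9F D8 B3 F3 8A 95 96 C3 B3.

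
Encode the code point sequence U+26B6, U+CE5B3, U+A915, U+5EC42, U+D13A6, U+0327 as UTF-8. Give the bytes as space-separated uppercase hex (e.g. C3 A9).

U+26B6: 3-byte form → E2 9A B6.
U+CE5B3: 4-byte form → F3 8E 96 B3.
U+A915: 3-byte form → EA A4 95.
U+5EC42: 4-byte form → F1 9E B1 82.
U+D13A6: 4-byte form → F3 91 8E A6.
U+0327: 2-byte form → CC A7.
Concatenated (20 bytes): E2 9A B6 F3 8E 96 B3 EA A4 95 F1 9E B1 82 F3 91 8E A6 CC A7.

E2 9A B6 F3 8E 96 B3 EA A4 95 F1 9E B1 82 F3 91 8E A6 CC A7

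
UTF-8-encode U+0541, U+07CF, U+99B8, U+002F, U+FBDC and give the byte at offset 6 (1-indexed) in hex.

0xA6

1-indexed offset 6 is 0-indexed offset 5.
U+0541 → 2-byte form D5 81 at offsets 0–1.
U+07CF → 2-byte form DF 8F at offsets 2–3.
U+99B8 → 3-byte form E9 A6 B8 at offsets 4–6.
Offset 5 falls in char 3's range; it's byte 2 of E9 A6 B8 = 0xA6.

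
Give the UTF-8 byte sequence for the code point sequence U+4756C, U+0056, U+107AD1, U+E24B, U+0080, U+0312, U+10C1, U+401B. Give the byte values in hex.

U+4756C: 4-byte form → F1 87 95 AC.
U+0056: 1-byte form → 56.
U+107AD1: 4-byte form → F4 87 AB 91.
U+E24B: 3-byte form → EE 89 8B.
U+0080: 2-byte form → C2 80.
U+0312: 2-byte form → CC 92.
U+10C1: 3-byte form → E1 83 81.
U+401B: 3-byte form → E4 80 9B.
Concatenated (22 bytes): F1 87 95 AC 56 F4 87 AB 91 EE 89 8B C2 80 CC 92 E1 83 81 E4 80 9B.

F1 87 95 AC 56 F4 87 AB 91 EE 89 8B C2 80 CC 92 E1 83 81 E4 80 9B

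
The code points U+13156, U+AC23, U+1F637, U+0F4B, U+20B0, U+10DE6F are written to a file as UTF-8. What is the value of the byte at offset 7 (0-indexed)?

U+13156 → 4-byte form F0 93 85 96 at offsets 0–3.
U+AC23 → 3-byte form EA B0 A3 at offsets 4–6.
U+1F637 → 4-byte form F0 9F 98 B7 at offsets 7–10.
Offset 7 falls in char 3's range; it's byte 1 of F0 9F 98 B7 = 0xF0.

0xF0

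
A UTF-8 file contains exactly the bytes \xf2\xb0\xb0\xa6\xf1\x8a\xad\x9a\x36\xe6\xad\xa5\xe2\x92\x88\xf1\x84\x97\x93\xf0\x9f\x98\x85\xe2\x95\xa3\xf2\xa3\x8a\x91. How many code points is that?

Byte at offset 0: 0xF2 = 11110010 → 4-byte char (#1). Advance 4.
Byte at offset 4: 0xF1 = 11110001 → 4-byte char (#2). Advance 4.
Byte at offset 8: 0x36 = 00110110 → 1-byte char (#3). Advance 1.
Byte at offset 9: 0xE6 = 11100110 → 3-byte char (#4). Advance 3.
Byte at offset 12: 0xE2 = 11100010 → 3-byte char (#5). Advance 3.
Byte at offset 15: 0xF1 = 11110001 → 4-byte char (#6). Advance 4.
Byte at offset 19: 0xF0 = 11110000 → 4-byte char (#7). Advance 4.
Byte at offset 23: 0xE2 = 11100010 → 3-byte char (#8). Advance 3.
Byte at offset 26: 0xF2 = 11110010 → 4-byte char (#9). Advance 4.
Reached end at offset 30 after 9 code points.

9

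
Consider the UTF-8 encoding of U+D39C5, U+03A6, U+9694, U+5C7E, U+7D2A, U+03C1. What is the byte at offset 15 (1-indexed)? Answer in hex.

1-indexed offset 15 is 0-indexed offset 14.
U+D39C5 → 4-byte form F3 93 A7 85 at offsets 0–3.
U+03A6 → 2-byte form CE A6 at offsets 4–5.
U+9694 → 3-byte form E9 9A 94 at offsets 6–8.
U+5C7E → 3-byte form E5 B1 BE at offsets 9–11.
U+7D2A → 3-byte form E7 B4 AA at offsets 12–14.
Offset 14 falls in char 5's range; it's byte 3 of E7 B4 AA = 0xAA.

0xAA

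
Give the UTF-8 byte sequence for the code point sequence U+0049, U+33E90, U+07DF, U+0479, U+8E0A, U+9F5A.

49 F0 B3 BA 90 DF 9F D1 B9 E8 B8 8A E9 BD 9A

U+0049: 1-byte form → 49.
U+33E90: 4-byte form → F0 B3 BA 90.
U+07DF: 2-byte form → DF 9F.
U+0479: 2-byte form → D1 B9.
U+8E0A: 3-byte form → E8 B8 8A.
U+9F5A: 3-byte form → E9 BD 9A.
Concatenated (15 bytes): 49 F0 B3 BA 90 DF 9F D1 B9 E8 B8 8A E9 BD 9A.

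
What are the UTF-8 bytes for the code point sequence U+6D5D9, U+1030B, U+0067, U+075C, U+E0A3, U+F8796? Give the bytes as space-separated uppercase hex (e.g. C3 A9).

U+6D5D9: 4-byte form → F1 AD 97 99.
U+1030B: 4-byte form → F0 90 8C 8B.
U+0067: 1-byte form → 67.
U+075C: 2-byte form → DD 9C.
U+E0A3: 3-byte form → EE 82 A3.
U+F8796: 4-byte form → F3 B8 9E 96.
Concatenated (18 bytes): F1 AD 97 99 F0 90 8C 8B 67 DD 9C EE 82 A3 F3 B8 9E 96.

F1 AD 97 99 F0 90 8C 8B 67 DD 9C EE 82 A3 F3 B8 9E 96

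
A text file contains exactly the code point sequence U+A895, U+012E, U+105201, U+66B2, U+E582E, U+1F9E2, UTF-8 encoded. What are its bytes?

EA A2 95 C4 AE F4 85 88 81 E6 9A B2 F3 A5 A0 AE F0 9F A7 A2

U+A895: 3-byte form → EA A2 95.
U+012E: 2-byte form → C4 AE.
U+105201: 4-byte form → F4 85 88 81.
U+66B2: 3-byte form → E6 9A B2.
U+E582E: 4-byte form → F3 A5 A0 AE.
U+1F9E2: 4-byte form → F0 9F A7 A2.
Concatenated (20 bytes): EA A2 95 C4 AE F4 85 88 81 E6 9A B2 F3 A5 A0 AE F0 9F A7 A2.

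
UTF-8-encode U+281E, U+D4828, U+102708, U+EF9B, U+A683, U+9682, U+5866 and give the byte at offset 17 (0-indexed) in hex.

0xE9

U+281E → 3-byte form E2 A0 9E at offsets 0–2.
U+D4828 → 4-byte form F3 94 A0 A8 at offsets 3–6.
U+102708 → 4-byte form F4 82 9C 88 at offsets 7–10.
U+EF9B → 3-byte form EE BE 9B at offsets 11–13.
U+A683 → 3-byte form EA 9A 83 at offsets 14–16.
U+9682 → 3-byte form E9 9A 82 at offsets 17–19.
Offset 17 falls in char 6's range; it's byte 1 of E9 9A 82 = 0xE9.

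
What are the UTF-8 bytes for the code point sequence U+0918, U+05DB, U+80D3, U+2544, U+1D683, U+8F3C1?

U+0918: 3-byte form → E0 A4 98.
U+05DB: 2-byte form → D7 9B.
U+80D3: 3-byte form → E8 83 93.
U+2544: 3-byte form → E2 95 84.
U+1D683: 4-byte form → F0 9D 9A 83.
U+8F3C1: 4-byte form → F2 8F 8F 81.
Concatenated (19 bytes): E0 A4 98 D7 9B E8 83 93 E2 95 84 F0 9D 9A 83 F2 8F 8F 81.

E0 A4 98 D7 9B E8 83 93 E2 95 84 F0 9D 9A 83 F2 8F 8F 81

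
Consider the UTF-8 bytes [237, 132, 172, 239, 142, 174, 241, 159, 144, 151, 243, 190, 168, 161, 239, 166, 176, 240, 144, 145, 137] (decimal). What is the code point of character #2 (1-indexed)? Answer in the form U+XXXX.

U+F3AE

Offset 0: leading byte 0xED = 11101101 → 3-byte char #1 = ED 84 AC.
Offset 3: leading byte 0xEF = 11101111 → 3-byte char #2 = EF 8E AE.
Leading byte 0xEF = 11101111 matches 1110xxxx → 3-byte sequence.
Byte 1: 0xEF = 11101111, payload 1111 (4 bits).
Byte 2: 0x8E = 10001110 (10xxxxxx ✓), payload 001110.
Byte 3: 0xAE = 10101110 (10xxxxxx ✓), payload 101110.
Concatenate: 1111001110101110 = 0xF3AE (16 bits → U+F3AE).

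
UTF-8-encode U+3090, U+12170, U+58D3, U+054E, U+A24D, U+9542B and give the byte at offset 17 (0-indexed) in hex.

0x90

U+3090 → 3-byte form E3 82 90 at offsets 0–2.
U+12170 → 4-byte form F0 92 85 B0 at offsets 3–6.
U+58D3 → 3-byte form E5 A3 93 at offsets 7–9.
U+054E → 2-byte form D5 8E at offsets 10–11.
U+A24D → 3-byte form EA 89 8D at offsets 12–14.
U+9542B → 4-byte form F2 95 90 AB at offsets 15–18.
Offset 17 falls in char 6's range; it's byte 3 of F2 95 90 AB = 0x90.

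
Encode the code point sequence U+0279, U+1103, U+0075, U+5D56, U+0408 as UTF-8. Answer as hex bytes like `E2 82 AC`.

C9 B9 E1 84 83 75 E5 B5 96 D0 88

U+0279: 2-byte form → C9 B9.
U+1103: 3-byte form → E1 84 83.
U+0075: 1-byte form → 75.
U+5D56: 3-byte form → E5 B5 96.
U+0408: 2-byte form → D0 88.
Concatenated (11 bytes): C9 B9 E1 84 83 75 E5 B5 96 D0 88.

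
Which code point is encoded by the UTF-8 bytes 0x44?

U+0044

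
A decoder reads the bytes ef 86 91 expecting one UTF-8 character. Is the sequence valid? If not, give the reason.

Leading byte 0xEF = 11101111 → 3-byte form.
Continuation bytes 0x86=10000110, 0x91=10010001 all match 10xxxxxx.
Decoded value 0xF191 is ≥ 0x800 (shortest form) and not a surrogate.

valid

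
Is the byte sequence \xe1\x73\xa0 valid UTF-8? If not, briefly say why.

invalid (non-continuation byte where continuation expected)

Leading byte 0xE1 = 11100001 → 3-byte form.
Byte 2 is 0x73 = 01110011, which is not 10xxxxxx — expected a continuation byte.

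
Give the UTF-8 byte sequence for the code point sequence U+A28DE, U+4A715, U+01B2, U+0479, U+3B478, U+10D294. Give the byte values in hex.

U+A28DE: 4-byte form → F2 A2 A3 9E.
U+4A715: 4-byte form → F1 8A 9C 95.
U+01B2: 2-byte form → C6 B2.
U+0479: 2-byte form → D1 B9.
U+3B478: 4-byte form → F0 BB 91 B8.
U+10D294: 4-byte form → F4 8D 8A 94.
Concatenated (20 bytes): F2 A2 A3 9E F1 8A 9C 95 C6 B2 D1 B9 F0 BB 91 B8 F4 8D 8A 94.

F2 A2 A3 9E F1 8A 9C 95 C6 B2 D1 B9 F0 BB 91 B8 F4 8D 8A 94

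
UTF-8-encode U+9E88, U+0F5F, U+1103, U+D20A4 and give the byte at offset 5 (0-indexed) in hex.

0x9F

U+9E88 → 3-byte form E9 BA 88 at offsets 0–2.
U+0F5F → 3-byte form E0 BD 9F at offsets 3–5.
Offset 5 falls in char 2's range; it's byte 3 of E0 BD 9F = 0x9F.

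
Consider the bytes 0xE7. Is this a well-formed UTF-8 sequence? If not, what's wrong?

Leading byte 0xE7 = 11100111 → 3-byte form, but only 1 byte is present.

invalid (sequence truncated)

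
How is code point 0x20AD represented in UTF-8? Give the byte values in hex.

U+20AD = 0x20AD = 8365 decimal. In range U+0800–U+FFFF → 3-byte form: 1110xxxx 10xxxxxx 10xxxxxx.
Binary (16 bits): 0010000010101101.
Split 4+6+6: 0010 | 000010 | 101101.
Byte 1: 11100010 = 0xE2.
Byte 2: 10000010 = 0x82.
Byte 3: 10101101 = 0xAD.

E2 82 AD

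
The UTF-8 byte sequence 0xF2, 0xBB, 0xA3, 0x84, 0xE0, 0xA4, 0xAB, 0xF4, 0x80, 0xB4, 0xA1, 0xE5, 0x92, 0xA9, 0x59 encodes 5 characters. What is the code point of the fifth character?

Offset 0: leading byte 0xF2 = 11110010 → 4-byte char #1 = F2 BB A3 84.
Offset 4: leading byte 0xE0 = 11100000 → 3-byte char #2 = E0 A4 AB.
Offset 7: leading byte 0xF4 = 11110100 → 4-byte char #3 = F4 80 B4 A1.
Offset 11: leading byte 0xE5 = 11100101 → 3-byte char #4 = E5 92 A9.
Offset 14: leading byte 0x59 = 01011001 → 1-byte char #5 = 59.
Leading byte 0x59 = 01011001 matches 0xxxxxxx → 1-byte sequence.
Byte 1: 0x59 = 01011001, payload 1011001 (7 bits).
Concatenate: 1011001 = 0x59 (7 bits → U+0059).

U+0059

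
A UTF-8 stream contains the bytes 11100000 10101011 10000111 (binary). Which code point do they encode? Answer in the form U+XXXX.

U+0AC7

Leading byte 0xE0 = 11100000 matches 1110xxxx → 3-byte sequence.
Byte 1: 0xE0 = 11100000, payload 0000 (4 bits).
Byte 2: 0xAB = 10101011 (10xxxxxx ✓), payload 101011.
Byte 3: 0x87 = 10000111 (10xxxxxx ✓), payload 000111.
Concatenate: 0000101011000111 = 0xAC7 (16 bits → U+0AC7).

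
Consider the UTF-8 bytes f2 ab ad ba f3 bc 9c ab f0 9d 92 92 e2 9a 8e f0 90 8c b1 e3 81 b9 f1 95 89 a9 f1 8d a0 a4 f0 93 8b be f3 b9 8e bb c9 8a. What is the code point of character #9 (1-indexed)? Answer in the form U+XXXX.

Offset 0: leading byte 0xF2 = 11110010 → 4-byte char #1 = F2 AB AD BA.
Offset 4: leading byte 0xF3 = 11110011 → 4-byte char #2 = F3 BC 9C AB.
Offset 8: leading byte 0xF0 = 11110000 → 4-byte char #3 = F0 9D 92 92.
Offset 12: leading byte 0xE2 = 11100010 → 3-byte char #4 = E2 9A 8E.
Offset 15: leading byte 0xF0 = 11110000 → 4-byte char #5 = F0 90 8C B1.
Offset 19: leading byte 0xE3 = 11100011 → 3-byte char #6 = E3 81 B9.
Offset 22: leading byte 0xF1 = 11110001 → 4-byte char #7 = F1 95 89 A9.
Offset 26: leading byte 0xF1 = 11110001 → 4-byte char #8 = F1 8D A0 A4.
Offset 30: leading byte 0xF0 = 11110000 → 4-byte char #9 = F0 93 8B BE.
Leading byte 0xF0 = 11110000 matches 11110xxx → 4-byte sequence.
Byte 1: 0xF0 = 11110000, payload 000 (3 bits).
Byte 2: 0x93 = 10010011 (10xxxxxx ✓), payload 010011.
Byte 3: 0x8B = 10001011 (10xxxxxx ✓), payload 001011.
Byte 4: 0xBE = 10111110 (10xxxxxx ✓), payload 111110.
Concatenate: 000010011001011111110 = 0x132FE (21 bits → U+132FE).

U+132FE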